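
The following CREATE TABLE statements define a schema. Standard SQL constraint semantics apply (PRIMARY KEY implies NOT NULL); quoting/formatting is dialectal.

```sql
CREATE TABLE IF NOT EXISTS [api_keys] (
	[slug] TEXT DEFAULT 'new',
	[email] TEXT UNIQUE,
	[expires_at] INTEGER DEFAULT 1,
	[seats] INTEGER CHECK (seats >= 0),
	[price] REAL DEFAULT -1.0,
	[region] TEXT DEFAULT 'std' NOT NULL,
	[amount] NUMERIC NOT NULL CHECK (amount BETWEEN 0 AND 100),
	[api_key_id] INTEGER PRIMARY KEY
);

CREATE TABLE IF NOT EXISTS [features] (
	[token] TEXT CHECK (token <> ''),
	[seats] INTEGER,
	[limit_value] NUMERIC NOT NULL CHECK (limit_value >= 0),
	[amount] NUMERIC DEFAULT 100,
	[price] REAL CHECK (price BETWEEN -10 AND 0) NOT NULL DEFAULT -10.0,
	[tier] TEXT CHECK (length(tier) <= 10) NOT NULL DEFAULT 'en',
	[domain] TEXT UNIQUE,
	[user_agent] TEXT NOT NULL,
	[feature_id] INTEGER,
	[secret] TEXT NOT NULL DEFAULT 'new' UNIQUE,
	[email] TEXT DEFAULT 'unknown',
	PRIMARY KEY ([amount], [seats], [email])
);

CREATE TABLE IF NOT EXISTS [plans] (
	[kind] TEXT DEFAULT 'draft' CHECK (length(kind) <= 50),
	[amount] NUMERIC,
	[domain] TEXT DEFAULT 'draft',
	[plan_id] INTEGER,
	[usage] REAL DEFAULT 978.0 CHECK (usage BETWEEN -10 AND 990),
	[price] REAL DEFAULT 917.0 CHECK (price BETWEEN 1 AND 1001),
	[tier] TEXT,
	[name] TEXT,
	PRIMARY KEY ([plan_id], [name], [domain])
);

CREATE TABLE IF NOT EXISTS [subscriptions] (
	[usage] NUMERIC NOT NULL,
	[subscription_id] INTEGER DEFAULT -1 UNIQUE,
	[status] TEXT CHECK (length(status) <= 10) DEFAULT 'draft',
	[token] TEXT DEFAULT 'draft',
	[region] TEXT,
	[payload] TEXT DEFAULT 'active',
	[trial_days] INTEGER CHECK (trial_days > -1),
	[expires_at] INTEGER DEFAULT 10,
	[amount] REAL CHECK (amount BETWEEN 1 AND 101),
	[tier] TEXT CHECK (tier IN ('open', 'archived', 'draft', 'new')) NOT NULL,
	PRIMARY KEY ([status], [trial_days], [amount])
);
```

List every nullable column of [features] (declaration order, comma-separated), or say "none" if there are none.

token, domain, feature_id

- token: CHECK does not forbid NULL (a CHECK constraint passes when its expression is NULL) → nullable.
- seats: part of the PRIMARY KEY, which implies NOT NULL → not nullable.
- limit_value: declared NOT NULL → not nullable.
- amount: part of the PRIMARY KEY, which implies NOT NULL → not nullable.
- price: declared NOT NULL → not nullable.
- tier: declared NOT NULL → not nullable.
- domain: UNIQUE does not imply NOT NULL → nullable.
- user_agent: declared NOT NULL → not nullable.
- feature_id: no NOT NULL constraint applies → nullable.
- secret: declared NOT NULL → not nullable.
- email: part of the PRIMARY KEY, which implies NOT NULL → not nullable.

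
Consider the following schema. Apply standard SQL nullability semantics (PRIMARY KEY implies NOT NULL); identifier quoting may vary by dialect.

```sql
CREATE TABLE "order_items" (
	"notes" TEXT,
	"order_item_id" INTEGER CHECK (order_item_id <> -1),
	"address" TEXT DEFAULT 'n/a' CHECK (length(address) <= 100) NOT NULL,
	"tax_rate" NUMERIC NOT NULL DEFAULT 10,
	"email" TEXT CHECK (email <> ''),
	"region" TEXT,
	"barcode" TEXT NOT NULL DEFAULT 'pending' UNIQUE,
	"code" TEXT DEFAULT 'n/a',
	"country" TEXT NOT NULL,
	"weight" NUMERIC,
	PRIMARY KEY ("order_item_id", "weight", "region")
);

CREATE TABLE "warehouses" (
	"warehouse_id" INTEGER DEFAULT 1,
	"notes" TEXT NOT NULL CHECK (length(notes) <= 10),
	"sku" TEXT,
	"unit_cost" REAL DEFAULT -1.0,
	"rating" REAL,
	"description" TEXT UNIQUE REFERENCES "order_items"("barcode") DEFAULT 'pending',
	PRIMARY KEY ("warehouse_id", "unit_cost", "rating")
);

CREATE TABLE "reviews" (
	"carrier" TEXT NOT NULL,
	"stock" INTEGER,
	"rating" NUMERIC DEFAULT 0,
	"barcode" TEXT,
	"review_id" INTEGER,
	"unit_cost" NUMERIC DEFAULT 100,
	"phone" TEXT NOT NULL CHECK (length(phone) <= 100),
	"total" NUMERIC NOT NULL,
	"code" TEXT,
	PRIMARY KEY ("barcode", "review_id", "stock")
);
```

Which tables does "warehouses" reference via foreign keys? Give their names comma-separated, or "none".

- description REFERENCES order_items(barcode).

order_items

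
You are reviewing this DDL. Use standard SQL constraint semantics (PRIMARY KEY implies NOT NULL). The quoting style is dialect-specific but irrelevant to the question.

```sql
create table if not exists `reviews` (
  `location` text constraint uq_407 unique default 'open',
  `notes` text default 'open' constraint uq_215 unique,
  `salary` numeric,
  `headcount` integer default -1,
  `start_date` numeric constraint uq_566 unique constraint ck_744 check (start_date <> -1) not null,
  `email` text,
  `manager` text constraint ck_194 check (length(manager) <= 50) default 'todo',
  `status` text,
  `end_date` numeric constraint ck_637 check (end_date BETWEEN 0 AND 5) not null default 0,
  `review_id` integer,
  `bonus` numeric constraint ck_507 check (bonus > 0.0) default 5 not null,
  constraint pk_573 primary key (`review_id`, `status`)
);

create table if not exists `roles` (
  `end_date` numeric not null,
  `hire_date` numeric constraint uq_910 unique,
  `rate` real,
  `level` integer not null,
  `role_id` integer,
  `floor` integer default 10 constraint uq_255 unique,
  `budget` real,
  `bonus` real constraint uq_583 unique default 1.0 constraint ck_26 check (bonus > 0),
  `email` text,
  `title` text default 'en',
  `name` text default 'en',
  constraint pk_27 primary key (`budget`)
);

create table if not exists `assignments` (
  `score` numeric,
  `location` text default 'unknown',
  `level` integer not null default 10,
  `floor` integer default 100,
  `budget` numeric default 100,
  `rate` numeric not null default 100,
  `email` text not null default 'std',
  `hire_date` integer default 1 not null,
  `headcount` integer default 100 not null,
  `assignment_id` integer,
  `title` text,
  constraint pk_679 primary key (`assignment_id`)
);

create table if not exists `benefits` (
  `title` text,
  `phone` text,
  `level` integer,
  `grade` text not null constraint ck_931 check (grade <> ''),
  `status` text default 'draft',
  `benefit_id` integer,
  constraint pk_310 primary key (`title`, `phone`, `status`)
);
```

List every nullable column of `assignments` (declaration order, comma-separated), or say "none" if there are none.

- score: no NOT NULL constraint applies → nullable.
- location: DEFAULT only fills an omitted column; an explicit NULL is still allowed → nullable.
- level: declared NOT NULL → not nullable.
- floor: DEFAULT only fills an omitted column; an explicit NULL is still allowed → nullable.
- budget: DEFAULT only fills an omitted column; an explicit NULL is still allowed → nullable.
- rate: declared NOT NULL → not nullable.
- email: declared NOT NULL → not nullable.
- hire_date: declared NOT NULL → not nullable.
- headcount: declared NOT NULL → not nullable.
- assignment_id: part of the PRIMARY KEY, which implies NOT NULL → not nullable.
- title: no NOT NULL constraint applies → nullable.

score, location, floor, budget, title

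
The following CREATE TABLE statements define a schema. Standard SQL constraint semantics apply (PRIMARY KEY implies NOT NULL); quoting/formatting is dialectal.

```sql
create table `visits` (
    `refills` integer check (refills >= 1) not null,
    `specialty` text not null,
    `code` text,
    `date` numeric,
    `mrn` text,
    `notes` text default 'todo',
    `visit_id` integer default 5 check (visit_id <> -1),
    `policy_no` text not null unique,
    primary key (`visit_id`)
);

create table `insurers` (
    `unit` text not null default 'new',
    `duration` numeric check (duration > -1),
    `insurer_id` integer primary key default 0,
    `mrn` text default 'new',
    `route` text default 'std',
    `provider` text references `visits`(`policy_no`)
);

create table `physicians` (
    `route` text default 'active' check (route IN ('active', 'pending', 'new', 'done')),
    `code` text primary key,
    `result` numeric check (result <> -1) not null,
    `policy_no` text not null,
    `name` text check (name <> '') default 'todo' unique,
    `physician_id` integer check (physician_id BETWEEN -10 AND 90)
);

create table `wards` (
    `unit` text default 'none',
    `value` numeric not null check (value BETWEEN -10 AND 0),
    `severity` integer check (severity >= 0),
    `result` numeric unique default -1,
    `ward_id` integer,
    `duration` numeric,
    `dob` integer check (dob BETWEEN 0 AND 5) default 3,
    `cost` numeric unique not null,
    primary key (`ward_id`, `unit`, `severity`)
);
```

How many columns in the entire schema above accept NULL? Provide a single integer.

14

visits: 4 nullable (code, date, mrn, notes — PK (visit_id) and explicit NOT NULL columns excluded).
insurers: 4 nullable (duration, mrn, route, provider — PK (insurer_id) and explicit NOT NULL columns excluded).
physicians: 3 nullable (route, name, physician_id — PK (code) and explicit NOT NULL columns excluded).
wards: 3 nullable (result, duration, dob — PK (ward_id, unit, severity) and explicit NOT NULL columns excluded).
Total: 4 + 4 + 3 + 3 = 14.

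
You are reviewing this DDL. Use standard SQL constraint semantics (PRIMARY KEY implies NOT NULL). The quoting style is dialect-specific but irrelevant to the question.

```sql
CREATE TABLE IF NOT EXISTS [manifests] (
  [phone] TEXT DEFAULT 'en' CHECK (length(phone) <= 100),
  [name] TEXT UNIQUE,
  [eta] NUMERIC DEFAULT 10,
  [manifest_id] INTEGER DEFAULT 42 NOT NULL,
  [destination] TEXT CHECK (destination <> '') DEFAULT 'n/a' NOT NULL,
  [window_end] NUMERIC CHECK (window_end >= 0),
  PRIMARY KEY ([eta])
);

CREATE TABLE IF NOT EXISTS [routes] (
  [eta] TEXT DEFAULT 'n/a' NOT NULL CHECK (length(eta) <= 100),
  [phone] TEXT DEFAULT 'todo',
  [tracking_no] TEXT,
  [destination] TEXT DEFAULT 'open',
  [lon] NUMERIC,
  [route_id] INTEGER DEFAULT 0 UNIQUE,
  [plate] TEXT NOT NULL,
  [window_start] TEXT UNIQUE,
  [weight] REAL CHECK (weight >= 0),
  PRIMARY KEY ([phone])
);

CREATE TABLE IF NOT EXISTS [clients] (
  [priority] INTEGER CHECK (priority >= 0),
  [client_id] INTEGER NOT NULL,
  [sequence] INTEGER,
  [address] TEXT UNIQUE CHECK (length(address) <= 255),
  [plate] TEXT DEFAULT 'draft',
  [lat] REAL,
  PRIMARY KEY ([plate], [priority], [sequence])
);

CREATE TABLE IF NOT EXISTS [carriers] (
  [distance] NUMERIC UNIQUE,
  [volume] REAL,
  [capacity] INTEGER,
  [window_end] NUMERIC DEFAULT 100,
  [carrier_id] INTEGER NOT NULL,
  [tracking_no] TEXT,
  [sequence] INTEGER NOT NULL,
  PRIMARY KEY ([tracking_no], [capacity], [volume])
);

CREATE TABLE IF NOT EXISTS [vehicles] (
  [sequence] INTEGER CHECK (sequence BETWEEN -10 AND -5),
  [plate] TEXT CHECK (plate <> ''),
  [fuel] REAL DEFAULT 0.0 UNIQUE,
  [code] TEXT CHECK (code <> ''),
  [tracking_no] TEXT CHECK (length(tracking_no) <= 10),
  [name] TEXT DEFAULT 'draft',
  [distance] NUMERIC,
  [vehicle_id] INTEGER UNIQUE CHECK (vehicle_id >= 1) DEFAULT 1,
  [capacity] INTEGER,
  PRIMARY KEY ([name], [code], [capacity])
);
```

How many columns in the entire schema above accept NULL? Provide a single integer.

19

manifests: 3 nullable (phone, name, window_end — PK (eta) and explicit NOT NULL columns excluded).
routes: 6 nullable (tracking_no, destination, lon, route_id, window_start, weight — PK (phone) and explicit NOT NULL columns excluded).
clients: 2 nullable (address, lat — PK (plate, priority, sequence) and explicit NOT NULL columns excluded).
carriers: 2 nullable (distance, window_end — PK (tracking_no, capacity, volume) and explicit NOT NULL columns excluded).
vehicles: 6 nullable (sequence, plate, fuel, tracking_no, distance, vehicle_id — PK (name, code, capacity) and explicit NOT NULL columns excluded).
Total: 3 + 6 + 2 + 2 + 6 = 19.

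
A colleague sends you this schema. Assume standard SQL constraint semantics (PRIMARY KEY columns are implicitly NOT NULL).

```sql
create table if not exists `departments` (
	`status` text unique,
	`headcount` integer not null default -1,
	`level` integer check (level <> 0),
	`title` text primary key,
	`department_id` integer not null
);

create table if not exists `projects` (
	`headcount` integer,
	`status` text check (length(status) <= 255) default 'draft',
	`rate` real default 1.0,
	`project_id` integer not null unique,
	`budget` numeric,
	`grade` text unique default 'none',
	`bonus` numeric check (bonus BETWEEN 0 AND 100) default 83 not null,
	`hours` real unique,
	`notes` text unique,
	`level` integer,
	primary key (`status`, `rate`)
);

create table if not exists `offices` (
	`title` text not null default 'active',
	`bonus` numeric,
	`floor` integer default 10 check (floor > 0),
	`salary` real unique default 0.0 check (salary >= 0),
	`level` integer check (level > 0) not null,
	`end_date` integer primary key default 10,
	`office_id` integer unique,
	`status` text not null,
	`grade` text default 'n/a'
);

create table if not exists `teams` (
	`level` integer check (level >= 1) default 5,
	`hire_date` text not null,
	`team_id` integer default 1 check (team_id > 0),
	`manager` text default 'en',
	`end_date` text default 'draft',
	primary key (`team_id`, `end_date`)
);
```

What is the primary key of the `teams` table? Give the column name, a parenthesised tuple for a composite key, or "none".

(team_id, end_date)

A table-level PRIMARY KEY clause names 2 columns: team_id, end_date.
This is a composite key — the combination is unique, not each column individually.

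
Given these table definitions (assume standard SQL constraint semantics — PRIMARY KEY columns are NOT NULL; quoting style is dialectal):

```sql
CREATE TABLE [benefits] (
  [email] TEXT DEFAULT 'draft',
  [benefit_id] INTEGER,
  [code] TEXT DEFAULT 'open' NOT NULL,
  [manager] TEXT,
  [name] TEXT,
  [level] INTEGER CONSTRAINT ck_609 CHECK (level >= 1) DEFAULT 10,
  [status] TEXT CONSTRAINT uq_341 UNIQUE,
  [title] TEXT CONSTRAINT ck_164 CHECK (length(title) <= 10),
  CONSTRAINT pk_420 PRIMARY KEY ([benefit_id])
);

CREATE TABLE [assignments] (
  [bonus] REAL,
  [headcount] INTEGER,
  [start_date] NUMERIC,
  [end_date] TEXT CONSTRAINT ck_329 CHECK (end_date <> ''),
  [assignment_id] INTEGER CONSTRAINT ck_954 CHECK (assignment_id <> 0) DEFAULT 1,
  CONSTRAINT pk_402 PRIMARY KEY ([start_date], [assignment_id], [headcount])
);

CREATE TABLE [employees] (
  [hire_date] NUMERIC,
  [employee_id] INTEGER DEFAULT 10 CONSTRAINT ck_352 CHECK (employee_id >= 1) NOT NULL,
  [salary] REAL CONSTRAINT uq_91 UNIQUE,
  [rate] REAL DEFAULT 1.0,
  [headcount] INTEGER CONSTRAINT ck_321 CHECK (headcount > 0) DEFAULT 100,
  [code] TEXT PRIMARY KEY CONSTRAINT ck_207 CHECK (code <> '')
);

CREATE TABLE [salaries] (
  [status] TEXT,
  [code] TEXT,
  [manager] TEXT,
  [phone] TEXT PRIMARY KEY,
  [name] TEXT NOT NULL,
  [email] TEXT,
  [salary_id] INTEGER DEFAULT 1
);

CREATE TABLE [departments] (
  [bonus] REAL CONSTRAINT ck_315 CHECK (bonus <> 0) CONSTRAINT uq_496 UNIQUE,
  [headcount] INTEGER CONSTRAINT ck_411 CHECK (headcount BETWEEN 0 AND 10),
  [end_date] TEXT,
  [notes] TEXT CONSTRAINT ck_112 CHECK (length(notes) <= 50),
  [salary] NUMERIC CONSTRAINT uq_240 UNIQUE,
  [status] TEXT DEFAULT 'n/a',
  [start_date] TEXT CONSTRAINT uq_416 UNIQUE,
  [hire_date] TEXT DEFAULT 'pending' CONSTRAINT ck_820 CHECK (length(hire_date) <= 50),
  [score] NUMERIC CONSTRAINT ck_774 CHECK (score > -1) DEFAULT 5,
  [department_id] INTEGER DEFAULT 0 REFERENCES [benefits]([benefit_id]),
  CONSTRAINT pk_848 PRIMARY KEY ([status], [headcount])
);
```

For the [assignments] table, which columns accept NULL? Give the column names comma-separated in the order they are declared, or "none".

bonus, end_date

- bonus: no NOT NULL constraint applies → nullable.
- headcount: part of the PRIMARY KEY, which implies NOT NULL → not nullable.
- start_date: part of the PRIMARY KEY, which implies NOT NULL → not nullable.
- end_date: CHECK does not forbid NULL (a CHECK constraint passes when its expression is NULL) → nullable.
- assignment_id: part of the PRIMARY KEY, which implies NOT NULL → not nullable.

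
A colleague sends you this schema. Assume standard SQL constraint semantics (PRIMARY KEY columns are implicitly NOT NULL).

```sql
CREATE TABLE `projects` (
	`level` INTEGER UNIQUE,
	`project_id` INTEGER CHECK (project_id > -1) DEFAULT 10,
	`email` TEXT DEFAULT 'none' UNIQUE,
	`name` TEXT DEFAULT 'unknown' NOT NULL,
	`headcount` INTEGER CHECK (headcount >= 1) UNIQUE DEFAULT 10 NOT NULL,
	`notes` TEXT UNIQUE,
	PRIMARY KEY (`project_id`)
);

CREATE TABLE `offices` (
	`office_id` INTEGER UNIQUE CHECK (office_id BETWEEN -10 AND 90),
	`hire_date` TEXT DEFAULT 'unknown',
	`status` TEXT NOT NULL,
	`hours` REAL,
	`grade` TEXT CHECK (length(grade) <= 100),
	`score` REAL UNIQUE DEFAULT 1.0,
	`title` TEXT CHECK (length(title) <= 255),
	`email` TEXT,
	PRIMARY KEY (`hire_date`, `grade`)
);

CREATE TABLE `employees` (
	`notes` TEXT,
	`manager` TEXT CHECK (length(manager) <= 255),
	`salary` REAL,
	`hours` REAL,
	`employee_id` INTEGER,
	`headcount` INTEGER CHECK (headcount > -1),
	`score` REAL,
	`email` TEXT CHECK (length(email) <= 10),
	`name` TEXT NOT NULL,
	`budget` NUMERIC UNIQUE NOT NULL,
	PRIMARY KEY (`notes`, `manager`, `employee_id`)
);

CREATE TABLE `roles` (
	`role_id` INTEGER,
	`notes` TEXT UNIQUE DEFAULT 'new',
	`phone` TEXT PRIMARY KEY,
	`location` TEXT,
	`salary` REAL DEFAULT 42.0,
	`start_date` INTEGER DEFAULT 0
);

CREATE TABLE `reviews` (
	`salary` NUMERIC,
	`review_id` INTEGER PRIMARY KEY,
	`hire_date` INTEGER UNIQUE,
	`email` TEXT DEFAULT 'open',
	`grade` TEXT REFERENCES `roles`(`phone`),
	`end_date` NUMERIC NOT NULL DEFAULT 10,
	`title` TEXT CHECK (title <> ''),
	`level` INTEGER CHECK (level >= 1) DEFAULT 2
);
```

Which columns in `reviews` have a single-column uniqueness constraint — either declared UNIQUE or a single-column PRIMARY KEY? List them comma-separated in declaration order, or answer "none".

review_id, hire_date

- salary: no UNIQUE or single-column PK constraint.
- review_id: single-column PRIMARY KEY → unique.
- hire_date: declared UNIQUE → unique.
- email: no UNIQUE or single-column PK constraint.
- grade: no UNIQUE or single-column PK constraint.
- end_date: no UNIQUE or single-column PK constraint.
- title: no UNIQUE or single-column PK constraint.
- level: no UNIQUE or single-column PK constraint.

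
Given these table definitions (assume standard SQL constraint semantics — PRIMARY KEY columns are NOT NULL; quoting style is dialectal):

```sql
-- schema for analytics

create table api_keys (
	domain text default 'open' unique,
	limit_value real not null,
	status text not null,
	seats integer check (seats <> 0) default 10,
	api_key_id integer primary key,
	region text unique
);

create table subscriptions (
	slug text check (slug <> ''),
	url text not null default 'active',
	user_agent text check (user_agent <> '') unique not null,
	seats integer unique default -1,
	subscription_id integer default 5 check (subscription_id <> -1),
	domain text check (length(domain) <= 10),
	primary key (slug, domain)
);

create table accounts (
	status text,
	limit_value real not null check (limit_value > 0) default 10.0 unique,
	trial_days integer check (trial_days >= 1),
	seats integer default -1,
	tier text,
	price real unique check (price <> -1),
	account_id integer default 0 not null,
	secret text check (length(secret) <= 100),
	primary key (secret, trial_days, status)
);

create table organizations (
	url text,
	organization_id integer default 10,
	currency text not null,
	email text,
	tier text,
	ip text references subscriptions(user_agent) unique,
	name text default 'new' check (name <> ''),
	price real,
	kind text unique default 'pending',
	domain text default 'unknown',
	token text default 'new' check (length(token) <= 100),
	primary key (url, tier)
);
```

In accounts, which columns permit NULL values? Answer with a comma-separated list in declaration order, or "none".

- status: part of the PRIMARY KEY, which implies NOT NULL → not nullable.
- limit_value: declared NOT NULL → not nullable.
- trial_days: part of the PRIMARY KEY, which implies NOT NULL → not nullable.
- seats: DEFAULT only fills an omitted column; an explicit NULL is still allowed → nullable.
- tier: no NOT NULL constraint applies → nullable.
- price: CHECK does not forbid NULL (a CHECK constraint passes when its expression is NULL) → nullable.
- account_id: declared NOT NULL → not nullable.
- secret: part of the PRIMARY KEY, which implies NOT NULL → not nullable.

seats, tier, price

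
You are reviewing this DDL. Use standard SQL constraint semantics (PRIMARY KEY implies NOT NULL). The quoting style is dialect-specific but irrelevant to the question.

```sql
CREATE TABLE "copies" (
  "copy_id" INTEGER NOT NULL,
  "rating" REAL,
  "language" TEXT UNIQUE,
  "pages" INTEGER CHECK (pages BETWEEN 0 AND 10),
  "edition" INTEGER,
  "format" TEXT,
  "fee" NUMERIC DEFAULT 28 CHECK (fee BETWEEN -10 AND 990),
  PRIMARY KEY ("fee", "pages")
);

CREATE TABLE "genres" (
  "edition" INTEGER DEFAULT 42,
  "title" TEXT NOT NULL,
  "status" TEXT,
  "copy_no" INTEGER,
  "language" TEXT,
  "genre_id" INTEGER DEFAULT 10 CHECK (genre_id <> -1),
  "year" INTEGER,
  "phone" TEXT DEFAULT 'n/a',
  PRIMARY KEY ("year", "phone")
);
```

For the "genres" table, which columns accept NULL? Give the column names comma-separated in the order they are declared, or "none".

- edition: DEFAULT only fills an omitted column; an explicit NULL is still allowed → nullable.
- title: declared NOT NULL → not nullable.
- status: no NOT NULL constraint applies → nullable.
- copy_no: no NOT NULL constraint applies → nullable.
- language: no NOT NULL constraint applies → nullable.
- genre_id: CHECK does not forbid NULL (a CHECK constraint passes when its expression is NULL) → nullable.
- year: part of the PRIMARY KEY, which implies NOT NULL → not nullable.
- phone: part of the PRIMARY KEY, which implies NOT NULL → not nullable.

edition, status, copy_no, language, genre_id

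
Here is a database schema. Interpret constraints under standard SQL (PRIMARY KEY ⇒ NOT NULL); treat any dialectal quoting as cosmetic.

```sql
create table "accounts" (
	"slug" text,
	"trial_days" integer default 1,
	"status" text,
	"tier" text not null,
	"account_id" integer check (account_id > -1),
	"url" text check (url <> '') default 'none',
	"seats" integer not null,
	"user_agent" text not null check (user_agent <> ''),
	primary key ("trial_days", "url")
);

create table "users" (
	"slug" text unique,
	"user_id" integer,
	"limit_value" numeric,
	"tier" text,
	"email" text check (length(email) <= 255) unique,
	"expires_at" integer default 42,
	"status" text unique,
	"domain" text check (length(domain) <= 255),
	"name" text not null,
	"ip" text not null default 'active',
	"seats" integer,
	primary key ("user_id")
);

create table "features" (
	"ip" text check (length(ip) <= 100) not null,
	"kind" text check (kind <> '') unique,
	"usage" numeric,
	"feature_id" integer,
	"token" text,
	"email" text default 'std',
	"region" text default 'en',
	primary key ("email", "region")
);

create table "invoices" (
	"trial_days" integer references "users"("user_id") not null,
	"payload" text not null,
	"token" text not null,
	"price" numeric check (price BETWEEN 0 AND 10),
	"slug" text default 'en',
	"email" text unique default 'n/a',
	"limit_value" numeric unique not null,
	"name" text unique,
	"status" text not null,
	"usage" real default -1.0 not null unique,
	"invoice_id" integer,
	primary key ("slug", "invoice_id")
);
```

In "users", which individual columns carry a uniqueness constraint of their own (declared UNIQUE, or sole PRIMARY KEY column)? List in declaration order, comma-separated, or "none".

slug, user_id, email, status

- slug: declared UNIQUE → unique.
- user_id: single-column PRIMARY KEY → unique.
- limit_value: no UNIQUE or single-column PK constraint.
- tier: no UNIQUE or single-column PK constraint.
- email: declared UNIQUE → unique.
- expires_at: no UNIQUE or single-column PK constraint.
- status: declared UNIQUE → unique.
- domain: no UNIQUE or single-column PK constraint.
- name: no UNIQUE or single-column PK constraint.
- ip: no UNIQUE or single-column PK constraint.
- seats: no UNIQUE or single-column PK constraint.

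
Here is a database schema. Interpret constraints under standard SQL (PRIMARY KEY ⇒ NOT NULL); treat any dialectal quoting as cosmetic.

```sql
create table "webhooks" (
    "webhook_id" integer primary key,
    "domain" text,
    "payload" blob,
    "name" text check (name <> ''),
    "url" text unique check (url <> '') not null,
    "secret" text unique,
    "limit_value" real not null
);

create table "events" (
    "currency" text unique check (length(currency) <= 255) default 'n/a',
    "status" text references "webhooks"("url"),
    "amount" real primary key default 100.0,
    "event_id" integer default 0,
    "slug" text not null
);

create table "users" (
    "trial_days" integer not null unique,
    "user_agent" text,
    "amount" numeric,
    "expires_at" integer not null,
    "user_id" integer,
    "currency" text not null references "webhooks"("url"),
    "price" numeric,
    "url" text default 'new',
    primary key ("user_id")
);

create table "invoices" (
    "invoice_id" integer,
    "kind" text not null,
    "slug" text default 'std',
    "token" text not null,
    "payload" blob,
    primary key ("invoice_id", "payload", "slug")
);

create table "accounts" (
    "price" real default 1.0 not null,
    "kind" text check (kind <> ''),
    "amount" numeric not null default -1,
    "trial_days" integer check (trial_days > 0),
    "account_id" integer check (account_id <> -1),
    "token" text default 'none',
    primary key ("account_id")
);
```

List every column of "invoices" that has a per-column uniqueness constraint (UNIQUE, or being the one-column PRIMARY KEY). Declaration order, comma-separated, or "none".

none

- invoice_id: part of a composite PRIMARY KEY — only the tuple is unique, not this column on its own.
- kind: no UNIQUE or single-column PK constraint.
- slug: part of a composite PRIMARY KEY — only the tuple is unique, not this column on its own.
- token: no UNIQUE or single-column PK constraint.
- payload: part of a composite PRIMARY KEY — only the tuple is unique, not this column on its own.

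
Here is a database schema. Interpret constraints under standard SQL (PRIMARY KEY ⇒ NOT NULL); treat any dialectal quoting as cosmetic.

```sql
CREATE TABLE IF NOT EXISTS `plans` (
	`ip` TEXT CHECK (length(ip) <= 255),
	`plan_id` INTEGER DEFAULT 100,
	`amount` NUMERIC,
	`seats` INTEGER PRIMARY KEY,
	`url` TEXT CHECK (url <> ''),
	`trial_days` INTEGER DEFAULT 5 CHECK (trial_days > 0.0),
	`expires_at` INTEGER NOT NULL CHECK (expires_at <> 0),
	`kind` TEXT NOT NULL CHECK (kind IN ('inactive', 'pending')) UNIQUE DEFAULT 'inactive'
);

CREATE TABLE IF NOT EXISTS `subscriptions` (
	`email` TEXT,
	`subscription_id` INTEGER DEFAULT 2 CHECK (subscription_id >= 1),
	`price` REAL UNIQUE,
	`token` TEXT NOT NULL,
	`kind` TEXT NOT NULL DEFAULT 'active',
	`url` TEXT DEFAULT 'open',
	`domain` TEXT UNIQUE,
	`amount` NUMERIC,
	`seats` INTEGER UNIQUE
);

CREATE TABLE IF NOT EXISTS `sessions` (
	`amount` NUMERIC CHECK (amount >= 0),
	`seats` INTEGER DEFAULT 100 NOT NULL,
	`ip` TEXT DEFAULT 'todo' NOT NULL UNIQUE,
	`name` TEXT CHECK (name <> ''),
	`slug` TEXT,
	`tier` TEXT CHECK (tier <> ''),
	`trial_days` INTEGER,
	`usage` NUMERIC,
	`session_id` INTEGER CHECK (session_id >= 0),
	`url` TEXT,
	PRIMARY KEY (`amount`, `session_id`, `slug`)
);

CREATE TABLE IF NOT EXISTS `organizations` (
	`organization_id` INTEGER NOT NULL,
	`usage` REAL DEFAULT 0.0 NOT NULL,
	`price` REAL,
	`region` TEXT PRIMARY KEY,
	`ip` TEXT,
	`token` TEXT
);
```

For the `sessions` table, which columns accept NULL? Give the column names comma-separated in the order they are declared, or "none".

- amount: part of the PRIMARY KEY, which implies NOT NULL → not nullable.
- seats: declared NOT NULL → not nullable.
- ip: declared NOT NULL → not nullable.
- name: CHECK does not forbid NULL (a CHECK constraint passes when its expression is NULL) → nullable.
- slug: part of the PRIMARY KEY, which implies NOT NULL → not nullable.
- tier: CHECK does not forbid NULL (a CHECK constraint passes when its expression is NULL) → nullable.
- trial_days: no NOT NULL constraint applies → nullable.
- usage: no NOT NULL constraint applies → nullable.
- session_id: part of the PRIMARY KEY, which implies NOT NULL → not nullable.
- url: no NOT NULL constraint applies → nullable.

name, tier, trial_days, usage, url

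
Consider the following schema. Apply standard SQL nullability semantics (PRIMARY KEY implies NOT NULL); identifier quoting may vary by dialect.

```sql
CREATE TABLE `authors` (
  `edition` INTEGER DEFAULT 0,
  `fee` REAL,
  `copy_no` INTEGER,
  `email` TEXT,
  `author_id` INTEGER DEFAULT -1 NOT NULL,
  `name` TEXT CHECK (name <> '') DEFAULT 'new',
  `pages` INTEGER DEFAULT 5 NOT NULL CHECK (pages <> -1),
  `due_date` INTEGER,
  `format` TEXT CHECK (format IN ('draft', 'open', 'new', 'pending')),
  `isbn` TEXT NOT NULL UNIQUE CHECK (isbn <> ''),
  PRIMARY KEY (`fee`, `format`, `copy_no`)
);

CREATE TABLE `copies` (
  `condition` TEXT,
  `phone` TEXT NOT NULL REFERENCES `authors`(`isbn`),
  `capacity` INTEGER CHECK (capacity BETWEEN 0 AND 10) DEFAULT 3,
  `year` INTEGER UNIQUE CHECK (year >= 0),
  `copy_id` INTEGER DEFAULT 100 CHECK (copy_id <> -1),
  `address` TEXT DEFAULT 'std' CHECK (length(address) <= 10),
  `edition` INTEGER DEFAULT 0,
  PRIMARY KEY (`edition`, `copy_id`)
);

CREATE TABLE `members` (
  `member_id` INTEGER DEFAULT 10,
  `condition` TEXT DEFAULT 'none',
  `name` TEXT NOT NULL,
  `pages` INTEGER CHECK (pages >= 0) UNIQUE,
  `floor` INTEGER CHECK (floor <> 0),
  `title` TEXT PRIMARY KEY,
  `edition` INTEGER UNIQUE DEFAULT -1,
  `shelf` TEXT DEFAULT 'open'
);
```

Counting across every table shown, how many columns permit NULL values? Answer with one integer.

authors: 4 nullable (edition, email, name, due_date — PK (fee, format, copy_no) and explicit NOT NULL columns excluded).
copies: 4 nullable (condition, capacity, year, address — PK (edition, copy_id) and explicit NOT NULL columns excluded).
members: 6 nullable (member_id, condition, pages, floor, edition, shelf — PK (title) and explicit NOT NULL columns excluded).
Total: 4 + 4 + 6 = 14.

14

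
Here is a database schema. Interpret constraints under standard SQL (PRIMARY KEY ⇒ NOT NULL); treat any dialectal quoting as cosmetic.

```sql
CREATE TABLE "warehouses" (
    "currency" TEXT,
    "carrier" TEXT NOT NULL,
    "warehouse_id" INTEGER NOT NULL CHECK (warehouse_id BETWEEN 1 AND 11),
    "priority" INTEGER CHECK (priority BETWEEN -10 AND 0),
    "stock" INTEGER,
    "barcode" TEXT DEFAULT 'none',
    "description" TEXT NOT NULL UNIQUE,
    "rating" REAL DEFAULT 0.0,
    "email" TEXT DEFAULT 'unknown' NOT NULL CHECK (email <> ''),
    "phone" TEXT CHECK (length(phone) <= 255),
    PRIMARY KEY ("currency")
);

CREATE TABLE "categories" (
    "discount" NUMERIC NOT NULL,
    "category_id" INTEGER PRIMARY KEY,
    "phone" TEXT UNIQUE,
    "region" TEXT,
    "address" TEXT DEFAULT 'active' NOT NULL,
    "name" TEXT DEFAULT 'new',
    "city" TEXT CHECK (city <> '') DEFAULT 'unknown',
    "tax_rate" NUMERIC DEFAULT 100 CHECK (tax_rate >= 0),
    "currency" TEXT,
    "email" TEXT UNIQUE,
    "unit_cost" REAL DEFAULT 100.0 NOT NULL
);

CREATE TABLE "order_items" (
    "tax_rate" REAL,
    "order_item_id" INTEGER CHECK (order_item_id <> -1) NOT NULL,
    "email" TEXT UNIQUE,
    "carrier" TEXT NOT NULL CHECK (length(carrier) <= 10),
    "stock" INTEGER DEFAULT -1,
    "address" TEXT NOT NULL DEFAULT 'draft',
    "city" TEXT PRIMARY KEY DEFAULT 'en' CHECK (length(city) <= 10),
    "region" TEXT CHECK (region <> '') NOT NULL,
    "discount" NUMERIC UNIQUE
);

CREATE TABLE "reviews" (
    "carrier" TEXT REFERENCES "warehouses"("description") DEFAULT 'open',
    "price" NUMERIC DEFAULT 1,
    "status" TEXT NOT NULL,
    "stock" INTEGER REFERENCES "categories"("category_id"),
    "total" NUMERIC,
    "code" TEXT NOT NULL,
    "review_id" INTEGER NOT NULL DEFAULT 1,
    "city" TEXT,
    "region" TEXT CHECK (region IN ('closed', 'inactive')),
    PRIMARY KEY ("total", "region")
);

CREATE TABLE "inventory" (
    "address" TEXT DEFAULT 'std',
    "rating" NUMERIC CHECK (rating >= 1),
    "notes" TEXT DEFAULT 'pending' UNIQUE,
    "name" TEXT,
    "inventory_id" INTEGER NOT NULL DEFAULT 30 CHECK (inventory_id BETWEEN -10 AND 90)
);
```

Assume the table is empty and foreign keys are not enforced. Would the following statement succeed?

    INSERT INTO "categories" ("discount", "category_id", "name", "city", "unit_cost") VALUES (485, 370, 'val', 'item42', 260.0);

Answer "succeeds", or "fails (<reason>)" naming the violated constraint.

succeeds

NOT NULL columns: address defaults to 'active'; category_id is supplied; discount is supplied; unit_cost is supplied.
CHECK constraints: 'item42' satisfies (city <> '').
No constraint is violated.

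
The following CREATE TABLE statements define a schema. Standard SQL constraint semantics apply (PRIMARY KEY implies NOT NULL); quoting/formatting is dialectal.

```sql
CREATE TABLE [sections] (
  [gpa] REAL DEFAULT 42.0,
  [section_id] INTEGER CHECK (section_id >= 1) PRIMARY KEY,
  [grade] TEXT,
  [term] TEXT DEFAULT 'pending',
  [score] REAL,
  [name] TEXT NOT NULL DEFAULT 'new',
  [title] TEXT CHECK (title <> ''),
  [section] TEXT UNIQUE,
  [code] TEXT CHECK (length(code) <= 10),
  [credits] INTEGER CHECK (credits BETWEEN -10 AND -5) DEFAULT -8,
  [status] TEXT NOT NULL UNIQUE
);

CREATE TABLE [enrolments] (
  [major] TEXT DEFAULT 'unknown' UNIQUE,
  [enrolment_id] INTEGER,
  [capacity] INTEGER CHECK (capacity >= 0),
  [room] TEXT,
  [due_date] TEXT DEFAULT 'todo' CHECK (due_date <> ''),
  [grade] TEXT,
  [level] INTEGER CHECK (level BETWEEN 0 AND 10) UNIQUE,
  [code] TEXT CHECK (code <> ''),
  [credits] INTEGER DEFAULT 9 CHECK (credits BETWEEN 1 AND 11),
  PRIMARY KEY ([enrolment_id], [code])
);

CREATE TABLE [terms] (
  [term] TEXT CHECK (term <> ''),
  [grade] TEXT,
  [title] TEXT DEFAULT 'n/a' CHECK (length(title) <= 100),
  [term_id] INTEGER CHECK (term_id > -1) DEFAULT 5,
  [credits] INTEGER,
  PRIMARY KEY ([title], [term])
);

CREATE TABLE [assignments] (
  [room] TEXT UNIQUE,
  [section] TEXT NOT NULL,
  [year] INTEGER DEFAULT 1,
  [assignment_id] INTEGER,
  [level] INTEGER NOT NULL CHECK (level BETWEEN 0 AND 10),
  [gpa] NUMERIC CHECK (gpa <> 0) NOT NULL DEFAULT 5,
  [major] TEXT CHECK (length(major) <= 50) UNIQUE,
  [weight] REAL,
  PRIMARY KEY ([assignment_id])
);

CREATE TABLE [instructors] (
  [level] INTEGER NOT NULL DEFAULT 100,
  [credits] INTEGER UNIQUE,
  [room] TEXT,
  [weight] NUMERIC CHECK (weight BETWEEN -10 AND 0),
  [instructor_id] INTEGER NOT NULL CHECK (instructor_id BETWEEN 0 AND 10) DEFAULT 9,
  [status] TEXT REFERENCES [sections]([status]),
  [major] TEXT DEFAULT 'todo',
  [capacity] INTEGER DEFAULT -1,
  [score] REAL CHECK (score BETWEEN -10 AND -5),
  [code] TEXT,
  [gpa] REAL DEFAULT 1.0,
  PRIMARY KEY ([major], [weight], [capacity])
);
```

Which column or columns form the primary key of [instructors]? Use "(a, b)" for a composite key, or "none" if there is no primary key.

A table-level PRIMARY KEY clause names 3 columns: major, weight, capacity.
This is a composite key — the combination is unique, not each column individually.

(major, weight, capacity)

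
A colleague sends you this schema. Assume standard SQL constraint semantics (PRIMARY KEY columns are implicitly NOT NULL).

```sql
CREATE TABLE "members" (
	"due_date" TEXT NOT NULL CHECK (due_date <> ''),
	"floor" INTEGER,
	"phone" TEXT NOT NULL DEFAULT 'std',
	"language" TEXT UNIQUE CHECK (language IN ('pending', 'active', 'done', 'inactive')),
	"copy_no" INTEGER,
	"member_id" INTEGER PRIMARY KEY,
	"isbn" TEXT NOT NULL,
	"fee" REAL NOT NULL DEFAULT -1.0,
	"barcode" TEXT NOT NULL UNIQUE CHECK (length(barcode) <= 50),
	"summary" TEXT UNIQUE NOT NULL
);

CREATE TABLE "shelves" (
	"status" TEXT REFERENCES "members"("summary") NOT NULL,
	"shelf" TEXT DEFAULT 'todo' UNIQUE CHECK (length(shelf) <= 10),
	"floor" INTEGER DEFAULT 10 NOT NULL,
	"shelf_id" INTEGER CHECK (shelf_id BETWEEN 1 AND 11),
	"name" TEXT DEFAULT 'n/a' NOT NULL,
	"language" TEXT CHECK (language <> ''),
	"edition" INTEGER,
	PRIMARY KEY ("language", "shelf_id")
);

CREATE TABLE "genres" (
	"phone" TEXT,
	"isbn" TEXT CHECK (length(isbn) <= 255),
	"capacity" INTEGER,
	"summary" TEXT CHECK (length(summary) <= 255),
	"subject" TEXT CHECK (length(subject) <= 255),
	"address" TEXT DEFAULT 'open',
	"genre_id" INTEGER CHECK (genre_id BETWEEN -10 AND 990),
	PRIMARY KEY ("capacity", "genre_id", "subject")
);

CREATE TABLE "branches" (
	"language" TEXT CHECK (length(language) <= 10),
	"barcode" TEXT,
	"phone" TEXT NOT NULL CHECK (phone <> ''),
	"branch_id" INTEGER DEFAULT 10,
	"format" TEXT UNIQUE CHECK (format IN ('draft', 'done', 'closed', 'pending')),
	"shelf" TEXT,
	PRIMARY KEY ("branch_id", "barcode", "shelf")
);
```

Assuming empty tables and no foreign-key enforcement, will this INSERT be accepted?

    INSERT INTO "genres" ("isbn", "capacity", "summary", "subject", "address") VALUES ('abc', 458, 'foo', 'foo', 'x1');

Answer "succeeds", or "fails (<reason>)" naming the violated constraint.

genre_id is omitted from the column list and has no DEFAULT, so it would receive NULL.
But genre_id is part of the PRIMARY KEY (implied NOT NULL).

fails (NOT NULL on genre_id)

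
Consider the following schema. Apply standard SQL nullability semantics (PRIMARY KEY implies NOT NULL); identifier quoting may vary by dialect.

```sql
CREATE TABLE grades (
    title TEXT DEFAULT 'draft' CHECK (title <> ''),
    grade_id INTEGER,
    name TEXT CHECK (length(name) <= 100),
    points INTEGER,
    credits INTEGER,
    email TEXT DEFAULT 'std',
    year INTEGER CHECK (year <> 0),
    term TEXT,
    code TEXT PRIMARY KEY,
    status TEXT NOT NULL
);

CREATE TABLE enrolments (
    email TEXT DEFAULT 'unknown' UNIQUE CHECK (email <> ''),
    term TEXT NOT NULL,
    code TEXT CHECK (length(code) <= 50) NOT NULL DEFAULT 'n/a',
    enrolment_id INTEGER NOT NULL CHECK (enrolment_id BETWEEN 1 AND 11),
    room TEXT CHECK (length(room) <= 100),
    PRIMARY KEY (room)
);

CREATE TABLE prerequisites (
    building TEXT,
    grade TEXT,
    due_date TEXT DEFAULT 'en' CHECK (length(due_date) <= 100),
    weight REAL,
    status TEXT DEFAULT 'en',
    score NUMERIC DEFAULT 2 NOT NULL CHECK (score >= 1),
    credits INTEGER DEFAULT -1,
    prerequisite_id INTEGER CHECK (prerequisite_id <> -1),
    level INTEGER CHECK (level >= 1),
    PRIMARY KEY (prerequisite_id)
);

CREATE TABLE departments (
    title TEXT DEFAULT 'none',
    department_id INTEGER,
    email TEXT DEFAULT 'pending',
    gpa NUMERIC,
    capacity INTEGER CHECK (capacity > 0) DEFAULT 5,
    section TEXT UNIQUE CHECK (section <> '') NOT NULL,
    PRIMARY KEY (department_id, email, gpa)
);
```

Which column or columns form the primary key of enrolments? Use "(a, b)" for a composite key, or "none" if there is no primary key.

room is declared PRIMARY KEY as a table-level PRIMARY KEY clause.

room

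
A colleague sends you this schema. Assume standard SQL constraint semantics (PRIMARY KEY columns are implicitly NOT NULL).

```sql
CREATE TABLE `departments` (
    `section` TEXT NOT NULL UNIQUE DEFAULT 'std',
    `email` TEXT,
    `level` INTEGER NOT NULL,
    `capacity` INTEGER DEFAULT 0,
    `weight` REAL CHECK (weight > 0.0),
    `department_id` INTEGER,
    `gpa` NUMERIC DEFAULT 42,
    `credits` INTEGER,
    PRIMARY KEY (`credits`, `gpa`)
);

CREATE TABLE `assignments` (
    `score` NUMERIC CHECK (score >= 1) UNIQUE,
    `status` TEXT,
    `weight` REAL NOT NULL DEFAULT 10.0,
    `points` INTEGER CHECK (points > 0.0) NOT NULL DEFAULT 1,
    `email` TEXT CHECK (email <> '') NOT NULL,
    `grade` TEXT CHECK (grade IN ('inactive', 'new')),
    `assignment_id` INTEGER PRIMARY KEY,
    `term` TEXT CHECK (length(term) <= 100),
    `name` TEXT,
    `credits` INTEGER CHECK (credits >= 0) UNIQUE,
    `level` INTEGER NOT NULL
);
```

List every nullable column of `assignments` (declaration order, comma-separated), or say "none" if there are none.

score, status, grade, term, name, credits

- score: CHECK does not forbid NULL (a CHECK constraint passes when its expression is NULL) → nullable.
- status: no NOT NULL constraint applies → nullable.
- weight: declared NOT NULL → not nullable.
- points: declared NOT NULL → not nullable.
- email: declared NOT NULL → not nullable.
- grade: CHECK does not forbid NULL (a CHECK constraint passes when its expression is NULL) → nullable.
- assignment_id: part of the PRIMARY KEY, which implies NOT NULL → not nullable.
- term: CHECK does not forbid NULL (a CHECK constraint passes when its expression is NULL) → nullable.
- name: no NOT NULL constraint applies → nullable.
- credits: CHECK does not forbid NULL (a CHECK constraint passes when its expression is NULL) → nullable.
- level: declared NOT NULL → not nullable.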